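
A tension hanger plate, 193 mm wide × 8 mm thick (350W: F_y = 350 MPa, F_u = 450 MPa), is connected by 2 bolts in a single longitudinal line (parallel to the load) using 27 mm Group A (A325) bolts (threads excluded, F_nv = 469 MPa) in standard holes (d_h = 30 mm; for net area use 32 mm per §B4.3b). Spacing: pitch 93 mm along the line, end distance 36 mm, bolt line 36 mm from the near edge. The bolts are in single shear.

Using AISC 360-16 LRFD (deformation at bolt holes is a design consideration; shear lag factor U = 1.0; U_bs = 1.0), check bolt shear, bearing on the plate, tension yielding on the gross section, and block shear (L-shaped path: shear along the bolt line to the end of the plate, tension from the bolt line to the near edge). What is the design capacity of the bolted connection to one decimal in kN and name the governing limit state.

Bolt shear: A_b = π(27)²/4 = 572.56 mm². φR_n = 0.75 × 469 × 572.56 × 2 × 1 = 402.8 kN.
Bearing (8 mm plate, F_u = 450 MPa): end bolts L_c = 36 − 30/2 = 21, R_n = min(1.2×21×8×450, 2.4×27×8×450) = 90.72 kN/bolt; interior L_c = 93 − 30 = 63, R_n = 233.28 kN/bolt. φR_n = 0.75 × (1×90.72 + 1×233.28) = 243.0 kN.
Tension yield (gross): A_g = 193×8 = 1544 mm². φR_n = 0.90 × 350 × 1544 = 486.4 kN.
Block shear: shear path 1×[36+1×93] = 1×129 mm, A_gv = 1032, A_nv = 1×(129 − 1.5×32)×8 = 648 mm²; tension to near edge: (36 − 0.5×32)×8 = 160 mm². R_n = min(0.6×450×648, 0.6×350×1032) + 1.0×450×160 = min(174.96, 216.72) + 72 = 246.96 kN. φR_n = 0.75 × 246.96 = 185.2 kN.
Governing: min(402.8, 243.0, 486.4, 185.2) = 185.2 kN → block shear.

185.2 kN (block shear governs)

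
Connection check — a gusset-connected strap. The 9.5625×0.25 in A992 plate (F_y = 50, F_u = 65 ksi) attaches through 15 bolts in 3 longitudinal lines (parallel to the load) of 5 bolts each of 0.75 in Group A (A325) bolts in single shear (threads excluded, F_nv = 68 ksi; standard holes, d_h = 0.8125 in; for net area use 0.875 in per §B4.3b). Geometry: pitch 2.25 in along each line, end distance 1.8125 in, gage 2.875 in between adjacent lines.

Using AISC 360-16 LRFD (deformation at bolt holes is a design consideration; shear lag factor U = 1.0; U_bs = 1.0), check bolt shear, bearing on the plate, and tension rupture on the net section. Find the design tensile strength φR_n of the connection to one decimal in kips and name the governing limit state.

Bolt shear: A_b = π(0.75)²/4 = 0.44179 in². φR_n = 0.75 × 68 × 0.44179 × 15 × 1 = 338.0 kips.
Bearing (0.25 in plate, F_u = 65 ksi): end bolts L_c = 1.8125 − 0.8125/2 = 1.40625, R_n = min(1.2×1.40625×0.25×65, 2.4×0.75×0.25×65) = 27.422 kips/bolt; interior L_c = 2.25 − 0.8125 = 1.4375, R_n = 28.031 kips/bolt. φR_n = 0.75 × (3×27.422 + 12×28.031) = 314.0 kips.
Tension rupture (net): A_n = (9.5625 − 3×0.875)×0.25 = 1.7344 in² (U = 1.0, A_e = A_n). φR_n = 0.75 × 65 × 1.7344 = 84.6 kips.
Governing: min(338.0, 314.0, 84.6) = 84.6 kips → net-section rupture.

84.6 kips (net-section rupture governs)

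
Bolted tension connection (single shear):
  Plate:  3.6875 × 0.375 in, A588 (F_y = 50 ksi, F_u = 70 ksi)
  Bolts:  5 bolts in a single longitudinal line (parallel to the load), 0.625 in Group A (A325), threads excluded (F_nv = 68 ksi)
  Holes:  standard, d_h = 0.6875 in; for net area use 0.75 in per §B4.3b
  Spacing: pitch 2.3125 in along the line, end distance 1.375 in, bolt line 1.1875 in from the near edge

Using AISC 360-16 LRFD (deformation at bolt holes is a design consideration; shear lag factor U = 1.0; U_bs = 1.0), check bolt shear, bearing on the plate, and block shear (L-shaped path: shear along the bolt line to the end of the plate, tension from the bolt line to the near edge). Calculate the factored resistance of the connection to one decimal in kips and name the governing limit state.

78.2 kips (bolt shear governs)

Bolt shear: A_b = π(0.625)²/4 = 0.3068 in². φR_n = 0.75 × 68 × 0.3068 × 5 × 1 = 78.2 kips.
Bearing (0.375 in plate, F_u = 70 ksi): end bolts L_c = 1.375 − 0.6875/2 = 1.03125, R_n = min(1.2×1.03125×0.375×70, 2.4×0.625×0.375×70) = 32.484 kips/bolt; interior L_c = 2.3125 − 0.6875 = 1.625, R_n = 39.375 kips/bolt. φR_n = 0.75 × (1×32.484 + 4×39.375) = 142.5 kips.
Block shear: shear path 1×[1.375+4×2.3125] = 1×10.625 in, A_gv = 3.9844, A_nv = 1×(10.625 − 4.5×0.75)×0.375 = 2.7188 in²; tension to near edge: (1.1875 − 0.5×0.75)×0.375 = 0.30469 in². R_n = min(0.6×70×2.7188, 0.6×50×3.9844) + 1.0×70×0.30469 = min(114.19, 119.53) + 21.328 = 135.52 kips. φR_n = 0.75 × 135.52 = 101.6 kips.
Governing: min(78.2, 142.5, 101.6) = 78.2 kips → bolt shear.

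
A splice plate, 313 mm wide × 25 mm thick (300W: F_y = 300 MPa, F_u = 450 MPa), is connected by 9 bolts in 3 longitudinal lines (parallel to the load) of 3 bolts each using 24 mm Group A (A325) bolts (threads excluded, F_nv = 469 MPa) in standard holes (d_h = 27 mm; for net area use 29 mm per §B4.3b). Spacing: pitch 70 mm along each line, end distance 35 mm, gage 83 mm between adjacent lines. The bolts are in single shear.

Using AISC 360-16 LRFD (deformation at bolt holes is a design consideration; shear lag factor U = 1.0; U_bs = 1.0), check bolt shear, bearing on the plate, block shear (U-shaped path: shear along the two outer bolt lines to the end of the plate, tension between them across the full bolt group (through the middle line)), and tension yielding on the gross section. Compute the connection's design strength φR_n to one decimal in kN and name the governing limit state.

Bolt shear: A_b = π(24)²/4 = 452.39 mm². φR_n = 0.75 × 469 × 452.39 × 9 × 1 = 1432.2 kN.
Bearing (25 mm plate, F_u = 450 MPa): end bolts L_c = 35 − 27/2 = 21.5, R_n = min(1.2×21.5×25×450, 2.4×24×25×450) = 290.25 kN/bolt; interior L_c = 70 − 27 = 43, R_n = 580.5 kN/bolt. φR_n = 0.75 × (3×290.25 + 6×580.5) = 3265.3 kN.
Block shear: shear path 2×[35+2×70] = 2×175 mm, A_gv = 8750, A_nv = 2×(175 − 2.5×29)×25 = 5125 mm²; tension across gage: (166 − 2×29)×25 = 2700 mm². R_n = min(0.6×450×5125, 0.6×300×8750) + 1.0×450×2700 = min(1383.8, 1575) + 1215 = 2598.8 kN. φR_n = 0.75 × 2598.8 = 1949.1 kN.
Tension yield (gross): A_g = 313×25 = 7825 mm². φR_n = 0.90 × 300 × 7825 = 2112.8 kN.
Governing: min(1432.2, 3265.3, 1949.1, 2112.8) = 1432.2 kN → bolt shear.

1432.2 kN (bolt shear governs)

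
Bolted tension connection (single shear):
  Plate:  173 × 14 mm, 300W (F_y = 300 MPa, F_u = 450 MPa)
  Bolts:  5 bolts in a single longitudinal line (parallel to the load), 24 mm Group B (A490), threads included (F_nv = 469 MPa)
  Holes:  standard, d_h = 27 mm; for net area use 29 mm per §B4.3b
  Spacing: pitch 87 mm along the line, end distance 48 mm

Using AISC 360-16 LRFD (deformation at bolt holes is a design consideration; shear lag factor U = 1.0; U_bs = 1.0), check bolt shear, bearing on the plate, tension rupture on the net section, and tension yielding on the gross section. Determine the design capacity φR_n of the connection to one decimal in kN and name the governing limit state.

Bolt shear: A_b = π(24)²/4 = 452.39 mm². φR_n = 0.75 × 469 × 452.39 × 5 × 1 = 795.6 kN.
Bearing (14 mm plate, F_u = 450 MPa): end bolts L_c = 48 − 27/2 = 34.5, R_n = min(1.2×34.5×14×450, 2.4×24×14×450) = 260.82 kN/bolt; interior L_c = 87 − 27 = 60, R_n = 362.88 kN/bolt. φR_n = 0.75 × (1×260.82 + 4×362.88) = 1284.3 kN.
Tension rupture (net): A_n = (173 − 1×29)×14 = 2016 mm² (U = 1.0, A_e = A_n). φR_n = 0.75 × 450 × 2016 = 680.4 kN.
Tension yield (gross): A_g = 173×14 = 2422 mm². φR_n = 0.90 × 300 × 2422 = 653.9 kN.
Governing: min(795.6, 1284.3, 680.4, 653.9) = 653.9 kN → gross-section yield.

653.9 kN (gross-section yield governs)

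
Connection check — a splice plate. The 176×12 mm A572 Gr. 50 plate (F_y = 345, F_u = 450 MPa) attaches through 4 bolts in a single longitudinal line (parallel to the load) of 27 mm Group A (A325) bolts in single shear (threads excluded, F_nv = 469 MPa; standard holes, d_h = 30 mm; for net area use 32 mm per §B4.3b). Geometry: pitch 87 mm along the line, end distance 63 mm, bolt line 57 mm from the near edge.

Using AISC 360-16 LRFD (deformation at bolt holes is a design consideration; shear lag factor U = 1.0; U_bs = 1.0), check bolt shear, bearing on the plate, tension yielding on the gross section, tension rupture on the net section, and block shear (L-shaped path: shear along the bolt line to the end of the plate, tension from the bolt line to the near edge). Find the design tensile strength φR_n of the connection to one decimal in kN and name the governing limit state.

Bolt shear: A_b = π(27)²/4 = 572.56 mm². φR_n = 0.75 × 469 × 572.56 × 4 × 1 = 805.6 kN.
Bearing (12 mm plate, F_u = 450 MPa): end bolts L_c = 63 − 30/2 = 48, R_n = min(1.2×48×12×450, 2.4×27×12×450) = 311.04 kN/bolt; interior L_c = 87 − 30 = 57, R_n = 349.92 kN/bolt. φR_n = 0.75 × (1×311.04 + 3×349.92) = 1020.6 kN.
Tension yield (gross): A_g = 176×12 = 2112 mm². φR_n = 0.90 × 345 × 2112 = 655.8 kN.
Tension rupture (net): A_n = (176 − 1×32)×12 = 1728 mm² (U = 1.0, A_e = A_n). φR_n = 0.75 × 450 × 1728 = 583.2 kN.
Block shear: shear path 1×[63+3×87] = 1×324 mm, A_gv = 3888, A_nv = 1×(324 − 3.5×32)×12 = 2544 mm²; tension to near edge: (57 − 0.5×32)×12 = 492 mm². R_n = min(0.6×450×2544, 0.6×345×3888) + 1.0×450×492 = min(686.88, 804.82) + 221.4 = 908.28 kN. φR_n = 0.75 × 908.28 = 681.2 kN.
Governing: min(805.6, 1020.6, 655.8, 583.2, 681.2) = 583.2 kN → net-section rupture.

583.2 kN (net-section rupture governs)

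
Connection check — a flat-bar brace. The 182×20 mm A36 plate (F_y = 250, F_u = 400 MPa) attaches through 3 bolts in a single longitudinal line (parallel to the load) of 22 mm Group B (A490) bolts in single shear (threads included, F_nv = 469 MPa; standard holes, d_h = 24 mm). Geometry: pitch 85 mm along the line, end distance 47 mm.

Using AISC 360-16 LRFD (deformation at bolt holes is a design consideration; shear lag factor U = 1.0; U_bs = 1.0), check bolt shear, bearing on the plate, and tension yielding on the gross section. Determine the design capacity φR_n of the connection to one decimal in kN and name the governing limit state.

401.1 kN (bolt shear governs)

Bolt shear: A_b = π(22)²/4 = 380.13 mm². φR_n = 0.75 × 469 × 380.13 × 3 × 1 = 401.1 kN.
Bearing (20 mm plate, F_u = 400 MPa): end bolts L_c = 47 − 24/2 = 35, R_n = min(1.2×35×20×400, 2.4×22×20×400) = 336 kN/bolt; interior L_c = 85 − 24 = 61, R_n = 422.4 kN/bolt. φR_n = 0.75 × (1×336 + 2×422.4) = 885.6 kN.
Tension yield (gross): A_g = 182×20 = 3640 mm². φR_n = 0.90 × 250 × 3640 = 819.0 kN.
Governing: min(401.1, 885.6, 819.0) = 401.1 kN → bolt shear.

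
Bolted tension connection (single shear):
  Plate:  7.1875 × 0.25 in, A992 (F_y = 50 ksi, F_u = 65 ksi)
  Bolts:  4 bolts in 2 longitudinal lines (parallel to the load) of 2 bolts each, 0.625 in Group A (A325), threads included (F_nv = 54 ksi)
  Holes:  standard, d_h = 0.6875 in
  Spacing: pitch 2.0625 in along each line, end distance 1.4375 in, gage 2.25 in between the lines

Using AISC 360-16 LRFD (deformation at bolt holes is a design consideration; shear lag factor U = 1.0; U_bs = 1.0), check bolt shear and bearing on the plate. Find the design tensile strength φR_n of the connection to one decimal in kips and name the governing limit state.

49.7 kips (bolt shear governs)

Bolt shear: A_b = π(0.625)²/4 = 0.3068 in². φR_n = 0.75 × 54 × 0.3068 × 4 × 1 = 49.7 kips.
Bearing (0.25 in plate, F_u = 65 ksi): end bolts L_c = 1.4375 − 0.6875/2 = 1.09375, R_n = min(1.2×1.09375×0.25×65, 2.4×0.625×0.25×65) = 21.328 kips/bolt; interior L_c = 2.0625 − 0.6875 = 1.375, R_n = 24.375 kips/bolt. φR_n = 0.75 × (2×21.328 + 2×24.375) = 68.6 kips.
Governing: min(49.7, 68.6) = 49.7 kips → bolt shear.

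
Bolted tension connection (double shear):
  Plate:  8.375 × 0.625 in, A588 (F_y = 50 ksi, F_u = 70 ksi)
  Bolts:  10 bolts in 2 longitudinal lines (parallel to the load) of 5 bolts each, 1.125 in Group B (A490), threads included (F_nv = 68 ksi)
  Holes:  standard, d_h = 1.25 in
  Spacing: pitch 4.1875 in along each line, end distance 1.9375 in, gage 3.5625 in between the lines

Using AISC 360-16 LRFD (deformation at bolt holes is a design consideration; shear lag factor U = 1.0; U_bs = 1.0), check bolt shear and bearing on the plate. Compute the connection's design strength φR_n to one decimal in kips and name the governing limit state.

Bolt shear: A_b = π(1.125)²/4 = 0.99402 in². φR_n = 0.75 × 68 × 0.99402 × 10 × 2 = 1013.9 kips.
Bearing (0.625 in plate, F_u = 70 ksi): end bolts L_c = 1.9375 − 1.25/2 = 1.3125, R_n = min(1.2×1.3125×0.625×70, 2.4×1.125×0.625×70) = 68.906 kips/bolt; interior L_c = 4.1875 − 1.25 = 2.9375, R_n = 118.13 kips/bolt. φR_n = 0.75 × (2×68.906 + 8×118.13) = 812.1 kips.
Governing: min(1013.9, 812.1) = 812.1 kips → bearing.

812.1 kips (bearing governs)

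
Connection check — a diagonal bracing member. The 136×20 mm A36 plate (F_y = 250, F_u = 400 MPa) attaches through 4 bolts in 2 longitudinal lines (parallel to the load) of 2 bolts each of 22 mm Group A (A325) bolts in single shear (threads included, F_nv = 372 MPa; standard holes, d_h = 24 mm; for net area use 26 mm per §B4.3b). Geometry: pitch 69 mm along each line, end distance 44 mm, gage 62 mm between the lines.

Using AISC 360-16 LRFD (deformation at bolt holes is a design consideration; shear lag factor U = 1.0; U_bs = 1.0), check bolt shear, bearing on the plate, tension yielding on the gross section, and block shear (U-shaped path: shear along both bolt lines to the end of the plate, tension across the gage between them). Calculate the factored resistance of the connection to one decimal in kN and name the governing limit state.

424.2 kN (bolt shear governs)

Bolt shear: A_b = π(22)²/4 = 380.13 mm². φR_n = 0.75 × 372 × 380.13 × 4 × 1 = 424.2 kN.
Bearing (20 mm plate, F_u = 400 MPa): end bolts L_c = 44 − 24/2 = 32, R_n = min(1.2×32×20×400, 2.4×22×20×400) = 307.2 kN/bolt; interior L_c = 69 − 24 = 45, R_n = 422.4 kN/bolt. φR_n = 0.75 × (2×307.2 + 2×422.4) = 1094.4 kN.
Tension yield (gross): A_g = 136×20 = 2720 mm². φR_n = 0.90 × 250 × 2720 = 612.0 kN.
Block shear: shear path 2×[44+1×69] = 2×113 mm, A_gv = 4520, A_nv = 2×(113 − 1.5×26)×20 = 2960 mm²; tension across gage: (62 − 1×26)×20 = 720 mm². R_n = min(0.6×400×2960, 0.6×250×4520) + 1.0×400×720 = min(710.4, 678) + 288 = 966 kN. φR_n = 0.75 × 966 = 724.5 kN.
Governing: min(424.2, 1094.4, 612.0, 724.5) = 424.2 kN → bolt shear.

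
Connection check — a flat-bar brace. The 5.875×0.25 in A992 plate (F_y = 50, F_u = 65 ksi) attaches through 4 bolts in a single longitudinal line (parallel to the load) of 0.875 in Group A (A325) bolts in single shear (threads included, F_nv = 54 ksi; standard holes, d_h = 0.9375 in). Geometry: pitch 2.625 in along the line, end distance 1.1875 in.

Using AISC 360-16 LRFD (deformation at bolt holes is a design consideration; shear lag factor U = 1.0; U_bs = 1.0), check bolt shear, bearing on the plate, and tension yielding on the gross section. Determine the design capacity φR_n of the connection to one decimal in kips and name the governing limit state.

Bolt shear: A_b = π(0.875)²/4 = 0.60132 in². φR_n = 0.75 × 54 × 0.60132 × 4 × 1 = 97.4 kips.
Bearing (0.25 in plate, F_u = 65 ksi): end bolts L_c = 1.1875 − 0.9375/2 = 0.71875, R_n = min(1.2×0.71875×0.25×65, 2.4×0.875×0.25×65) = 14.016 kips/bolt; interior L_c = 2.625 − 0.9375 = 1.6875, R_n = 32.906 kips/bolt. φR_n = 0.75 × (1×14.016 + 3×32.906) = 84.6 kips.
Tension yield (gross): A_g = 5.875×0.25 = 1.4688 in². φR_n = 0.90 × 50 × 1.4688 = 66.1 kips.
Governing: min(97.4, 84.6, 66.1) = 66.1 kips → gross-section yield.

66.1 kips (gross-section yield governs)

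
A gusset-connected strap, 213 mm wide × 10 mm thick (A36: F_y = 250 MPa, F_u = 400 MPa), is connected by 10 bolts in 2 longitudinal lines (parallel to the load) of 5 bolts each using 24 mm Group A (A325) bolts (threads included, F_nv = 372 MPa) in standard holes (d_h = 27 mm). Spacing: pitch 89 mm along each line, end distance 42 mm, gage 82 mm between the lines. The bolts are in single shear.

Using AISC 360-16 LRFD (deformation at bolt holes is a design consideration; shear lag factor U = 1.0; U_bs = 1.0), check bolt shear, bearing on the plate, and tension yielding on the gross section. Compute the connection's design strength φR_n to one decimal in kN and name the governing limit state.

479.3 kN (gross-section yield governs)

Bolt shear: A_b = π(24)²/4 = 452.39 mm². φR_n = 0.75 × 372 × 452.39 × 10 × 1 = 1262.2 kN.
Bearing (10 mm plate, F_u = 400 MPa): end bolts L_c = 42 − 27/2 = 28.5, R_n = min(1.2×28.5×10×400, 2.4×24×10×400) = 136.8 kN/bolt; interior L_c = 89 − 27 = 62, R_n = 230.4 kN/bolt. φR_n = 0.75 × (2×136.8 + 8×230.4) = 1587.6 kN.
Tension yield (gross): A_g = 213×10 = 2130 mm². φR_n = 0.90 × 250 × 2130 = 479.3 kN.
Governing: min(1262.2, 1587.6, 479.3) = 479.3 kN → gross-section yield.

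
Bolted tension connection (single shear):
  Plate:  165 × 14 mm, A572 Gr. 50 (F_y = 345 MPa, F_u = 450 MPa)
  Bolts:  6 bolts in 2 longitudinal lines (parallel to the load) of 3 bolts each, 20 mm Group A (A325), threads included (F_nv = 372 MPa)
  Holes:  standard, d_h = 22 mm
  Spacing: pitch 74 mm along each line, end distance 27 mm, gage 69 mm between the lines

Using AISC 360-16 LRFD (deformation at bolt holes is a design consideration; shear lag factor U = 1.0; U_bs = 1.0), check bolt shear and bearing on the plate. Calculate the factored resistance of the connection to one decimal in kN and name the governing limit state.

525.9 kN (bolt shear governs)

Bolt shear: A_b = π(20)²/4 = 314.16 mm². φR_n = 0.75 × 372 × 314.16 × 6 × 1 = 525.9 kN.
Bearing (14 mm plate, F_u = 450 MPa): end bolts L_c = 27 − 22/2 = 16, R_n = min(1.2×16×14×450, 2.4×20×14×450) = 120.96 kN/bolt; interior L_c = 74 − 22 = 52, R_n = 302.4 kN/bolt. φR_n = 0.75 × (2×120.96 + 4×302.4) = 1088.6 kN.
Governing: min(525.9, 1088.6) = 525.9 kN → bolt shear.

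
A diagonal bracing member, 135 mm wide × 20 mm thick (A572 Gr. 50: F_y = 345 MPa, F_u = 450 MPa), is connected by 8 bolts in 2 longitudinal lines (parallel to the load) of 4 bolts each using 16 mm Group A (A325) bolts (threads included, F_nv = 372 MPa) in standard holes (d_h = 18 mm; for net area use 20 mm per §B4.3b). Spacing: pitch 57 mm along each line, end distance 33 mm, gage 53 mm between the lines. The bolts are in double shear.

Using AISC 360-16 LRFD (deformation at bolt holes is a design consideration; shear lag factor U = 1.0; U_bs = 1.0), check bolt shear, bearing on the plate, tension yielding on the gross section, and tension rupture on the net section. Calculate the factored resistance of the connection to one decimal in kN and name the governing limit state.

Bolt shear: A_b = π(16)²/4 = 201.06 mm². φR_n = 0.75 × 372 × 201.06 × 8 × 2 = 897.5 kN.
Bearing (20 mm plate, F_u = 450 MPa): end bolts L_c = 33 − 18/2 = 24, R_n = min(1.2×24×20×450, 2.4×16×20×450) = 259.2 kN/bolt; interior L_c = 57 − 18 = 39, R_n = 345.6 kN/bolt. φR_n = 0.75 × (2×259.2 + 6×345.6) = 1944.0 kN.
Tension yield (gross): A_g = 135×20 = 2700 mm². φR_n = 0.90 × 345 × 2700 = 838.4 kN.
Tension rupture (net): A_n = (135 − 2×20)×20 = 1900 mm² (U = 1.0, A_e = A_n). φR_n = 0.75 × 450 × 1900 = 641.3 kN.
Governing: min(897.5, 1944.0, 838.4, 641.3) = 641.3 kN → net-section rupture.

641.3 kN (net-section rupture governs)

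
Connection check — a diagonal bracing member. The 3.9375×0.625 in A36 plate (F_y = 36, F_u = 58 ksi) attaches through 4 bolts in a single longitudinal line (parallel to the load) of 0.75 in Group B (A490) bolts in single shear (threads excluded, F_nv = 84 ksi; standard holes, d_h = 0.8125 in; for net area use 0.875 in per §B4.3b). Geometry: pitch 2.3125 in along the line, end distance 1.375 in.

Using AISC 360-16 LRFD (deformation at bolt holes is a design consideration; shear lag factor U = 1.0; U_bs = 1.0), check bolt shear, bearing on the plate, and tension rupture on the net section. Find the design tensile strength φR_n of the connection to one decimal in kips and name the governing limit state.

Bolt shear: A_b = π(0.75)²/4 = 0.44179 in². φR_n = 0.75 × 84 × 0.44179 × 4 × 1 = 111.3 kips.
Bearing (0.625 in plate, F_u = 58 ksi): end bolts L_c = 1.375 − 0.8125/2 = 0.96875, R_n = min(1.2×0.96875×0.625×58, 2.4×0.75×0.625×58) = 42.141 kips/bolt; interior L_c = 2.3125 − 0.8125 = 1.5, R_n = 65.25 kips/bolt. φR_n = 0.75 × (1×42.141 + 3×65.25) = 178.4 kips.
Tension rupture (net): A_n = (3.9375 − 1×0.875)×0.625 = 1.9141 in² (U = 1.0, A_e = A_n). φR_n = 0.75 × 58 × 1.9141 = 83.3 kips.
Governing: min(111.3, 178.4, 83.3) = 83.3 kips → net-section rupture.

83.3 kips (net-section rupture governs)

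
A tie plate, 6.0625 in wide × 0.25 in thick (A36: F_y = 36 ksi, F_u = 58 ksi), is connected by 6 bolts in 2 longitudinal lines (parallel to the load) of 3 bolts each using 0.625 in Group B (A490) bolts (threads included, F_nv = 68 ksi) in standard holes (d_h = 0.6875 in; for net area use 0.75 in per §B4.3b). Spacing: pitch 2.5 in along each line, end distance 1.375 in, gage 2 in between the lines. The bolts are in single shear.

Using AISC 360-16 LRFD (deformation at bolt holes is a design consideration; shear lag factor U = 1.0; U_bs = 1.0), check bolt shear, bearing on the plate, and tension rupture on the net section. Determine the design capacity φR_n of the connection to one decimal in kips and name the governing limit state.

Bolt shear: A_b = π(0.625)²/4 = 0.3068 in². φR_n = 0.75 × 68 × 0.3068 × 6 × 1 = 93.9 kips.
Bearing (0.25 in plate, F_u = 58 ksi): end bolts L_c = 1.375 − 0.6875/2 = 1.03125, R_n = min(1.2×1.03125×0.25×58, 2.4×0.625×0.25×58) = 17.944 kips/bolt; interior L_c = 2.5 − 0.6875 = 1.8125, R_n = 21.75 kips/bolt. φR_n = 0.75 × (2×17.944 + 4×21.75) = 92.2 kips.
Tension rupture (net): A_n = (6.0625 − 2×0.75)×0.25 = 1.1406 in² (U = 1.0, A_e = A_n). φR_n = 0.75 × 58 × 1.1406 = 49.6 kips.
Governing: min(93.9, 92.2, 49.6) = 49.6 kips → net-section rupture.

49.6 kips (net-section rupture governs)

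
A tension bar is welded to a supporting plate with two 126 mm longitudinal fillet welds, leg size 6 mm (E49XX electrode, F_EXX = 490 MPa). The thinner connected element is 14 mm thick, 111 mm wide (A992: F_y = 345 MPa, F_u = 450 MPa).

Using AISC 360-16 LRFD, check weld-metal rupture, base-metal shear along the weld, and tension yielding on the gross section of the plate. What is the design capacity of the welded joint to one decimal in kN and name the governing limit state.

235.7 kN (weld metal governs)

Weld metal: throat = 0.707×6 = 4.242 mm, L = 2×126 = 252 mm. φR_n = 0.75 × 0.6 × 490 × 4.242 × 252 = 235.7 kN.
Base metal shear (14 mm plate): yield φR_n = 1.0×0.6×345×14×252 = 730.3 kN; rupture φR_n = 0.75×0.6×450×14×252 = 714.4 kN; take 714.4 kN (rupture).
Tension yield (gross): A_g = 111×14 = 1554 mm². φR_n = 0.90 × 345 × 1554 = 482.5 kN.
Governing: min(235.7, 714.4, 482.5) = 235.7 kN → weld metal.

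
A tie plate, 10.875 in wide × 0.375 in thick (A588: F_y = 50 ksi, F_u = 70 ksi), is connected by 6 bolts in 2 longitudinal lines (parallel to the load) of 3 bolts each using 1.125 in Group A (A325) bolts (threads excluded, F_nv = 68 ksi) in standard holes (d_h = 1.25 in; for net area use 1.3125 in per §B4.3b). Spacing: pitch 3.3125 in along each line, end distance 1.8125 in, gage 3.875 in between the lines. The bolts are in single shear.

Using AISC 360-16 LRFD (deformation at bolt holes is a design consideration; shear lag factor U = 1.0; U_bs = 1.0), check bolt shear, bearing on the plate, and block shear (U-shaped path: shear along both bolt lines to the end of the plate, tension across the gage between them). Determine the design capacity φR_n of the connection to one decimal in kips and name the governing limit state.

Bolt shear: A_b = π(1.125)²/4 = 0.99402 in². φR_n = 0.75 × 68 × 0.99402 × 6 × 1 = 304.2 kips.
Bearing (0.375 in plate, F_u = 70 ksi): end bolts L_c = 1.8125 − 1.25/2 = 1.1875, R_n = min(1.2×1.1875×0.375×70, 2.4×1.125×0.375×70) = 37.406 kips/bolt; interior L_c = 3.3125 − 1.25 = 2.0625, R_n = 64.969 kips/bolt. φR_n = 0.75 × (2×37.406 + 4×64.969) = 251.0 kips.
Block shear: shear path 2×[1.8125+2×3.3125] = 2×8.4375 in, A_gv = 6.3281, A_nv = 2×(8.4375 − 2.5×1.3125)×0.375 = 3.8672 in²; tension across gage: (3.875 − 1×1.3125)×0.375 = 0.96094 in². R_n = min(0.6×70×3.8672, 0.6×50×6.3281) + 1.0×70×0.96094 = min(162.42, 189.84) + 67.266 = 229.69 kips. φR_n = 0.75 × 229.69 = 172.3 kips.
Governing: min(304.2, 251.0, 172.3) = 172.3 kips → block shear.

172.3 kips (block shear governs)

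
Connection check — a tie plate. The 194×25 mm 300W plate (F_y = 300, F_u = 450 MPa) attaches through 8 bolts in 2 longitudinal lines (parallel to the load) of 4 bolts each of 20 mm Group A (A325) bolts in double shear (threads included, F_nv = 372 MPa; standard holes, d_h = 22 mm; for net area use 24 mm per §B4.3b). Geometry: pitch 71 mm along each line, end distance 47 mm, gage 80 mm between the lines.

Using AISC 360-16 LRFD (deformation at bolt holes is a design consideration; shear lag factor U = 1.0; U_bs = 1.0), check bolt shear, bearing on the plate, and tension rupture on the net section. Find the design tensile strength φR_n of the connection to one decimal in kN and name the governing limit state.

Bolt shear: A_b = π(20)²/4 = 314.16 mm². φR_n = 0.75 × 372 × 314.16 × 8 × 2 = 1402.4 kN.
Bearing (25 mm plate, F_u = 450 MPa): end bolts L_c = 47 − 22/2 = 36, R_n = min(1.2×36×25×450, 2.4×20×25×450) = 486 kN/bolt; interior L_c = 71 − 22 = 49, R_n = 540 kN/bolt. φR_n = 0.75 × (2×486 + 6×540) = 3159.0 kN.
Tension rupture (net): A_n = (194 − 2×24)×25 = 3650 mm² (U = 1.0, A_e = A_n). φR_n = 0.75 × 450 × 3650 = 1231.9 kN.
Governing: min(1402.4, 3159.0, 1231.9) = 1231.9 kN → net-section rupture.

1231.9 kN (net-section rupture governs)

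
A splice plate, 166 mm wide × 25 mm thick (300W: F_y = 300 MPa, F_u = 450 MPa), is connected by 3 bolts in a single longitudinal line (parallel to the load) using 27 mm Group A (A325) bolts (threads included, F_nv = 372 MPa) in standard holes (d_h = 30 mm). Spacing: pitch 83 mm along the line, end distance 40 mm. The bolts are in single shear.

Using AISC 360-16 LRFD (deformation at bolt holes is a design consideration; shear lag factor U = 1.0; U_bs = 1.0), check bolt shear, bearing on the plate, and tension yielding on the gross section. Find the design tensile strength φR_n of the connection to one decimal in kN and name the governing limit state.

Bolt shear: A_b = π(27)²/4 = 572.56 mm². φR_n = 0.75 × 372 × 572.56 × 3 × 1 = 479.2 kN.
Bearing (25 mm plate, F_u = 450 MPa): end bolts L_c = 40 − 30/2 = 25, R_n = min(1.2×25×25×450, 2.4×27×25×450) = 337.5 kN/bolt; interior L_c = 83 − 30 = 53, R_n = 715.5 kN/bolt. φR_n = 0.75 × (1×337.5 + 2×715.5) = 1326.4 kN.
Tension yield (gross): A_g = 166×25 = 4150 mm². φR_n = 0.90 × 300 × 4150 = 1120.5 kN.
Governing: min(479.2, 1326.4, 1120.5) = 479.2 kN → bolt shear.

479.2 kN (bolt shear governs)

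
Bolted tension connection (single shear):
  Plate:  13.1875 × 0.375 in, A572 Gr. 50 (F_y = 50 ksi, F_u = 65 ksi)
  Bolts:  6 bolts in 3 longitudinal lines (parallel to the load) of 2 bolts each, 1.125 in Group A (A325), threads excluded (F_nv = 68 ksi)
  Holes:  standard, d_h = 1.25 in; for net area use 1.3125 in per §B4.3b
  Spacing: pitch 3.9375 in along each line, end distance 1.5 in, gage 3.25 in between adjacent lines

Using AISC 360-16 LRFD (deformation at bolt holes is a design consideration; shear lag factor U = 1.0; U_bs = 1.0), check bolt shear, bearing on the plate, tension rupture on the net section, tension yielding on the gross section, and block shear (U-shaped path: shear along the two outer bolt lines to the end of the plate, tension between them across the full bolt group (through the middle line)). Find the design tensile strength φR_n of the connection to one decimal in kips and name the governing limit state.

Bolt shear: A_b = π(1.125)²/4 = 0.99402 in². φR_n = 0.75 × 68 × 0.99402 × 6 × 1 = 304.2 kips.
Bearing (0.375 in plate, F_u = 65 ksi): end bolts L_c = 1.5 − 1.25/2 = 0.875, R_n = min(1.2×0.875×0.375×65, 2.4×1.125×0.375×65) = 25.594 kips/bolt; interior L_c = 3.9375 − 1.25 = 2.6875, R_n = 65.813 kips/bolt. φR_n = 0.75 × (3×25.594 + 3×65.813) = 205.7 kips.
Tension rupture (net): A_n = (13.1875 − 3×1.3125)×0.375 = 3.4688 in² (U = 1.0, A_e = A_n). φR_n = 0.75 × 65 × 3.4688 = 169.1 kips.
Tension yield (gross): A_g = 13.1875×0.375 = 4.9453 in². φR_n = 0.90 × 50 × 4.9453 = 222.5 kips.
Block shear: shear path 2×[1.5+1×3.9375] = 2×5.4375 in, A_gv = 4.0781, A_nv = 2×(5.4375 − 1.5×1.3125)×0.375 = 2.6016 in²; tension across gage: (6.5 − 2×1.3125)×0.375 = 1.4531 in². R_n = min(0.6×65×2.6016, 0.6×50×4.0781) + 1.0×65×1.4531 = min(101.46, 122.34) + 94.452 = 195.91 kips. φR_n = 0.75 × 195.91 = 146.9 kips.
Governing: min(304.2, 205.7, 169.1, 222.5, 146.9) = 146.9 kips → block shear.

146.9 kips (block shear governs)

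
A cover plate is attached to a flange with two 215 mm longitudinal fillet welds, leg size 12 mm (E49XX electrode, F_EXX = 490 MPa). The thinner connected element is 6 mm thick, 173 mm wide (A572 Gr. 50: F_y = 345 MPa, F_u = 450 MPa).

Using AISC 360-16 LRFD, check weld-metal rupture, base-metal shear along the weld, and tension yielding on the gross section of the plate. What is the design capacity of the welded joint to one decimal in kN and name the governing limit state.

Weld metal: throat = 0.707×12 = 8.484 mm, L = 2×215 = 430 mm. φR_n = 0.75 × 0.6 × 490 × 8.484 × 430 = 804.4 kN.
Base metal shear (6 mm plate): yield φR_n = 1.0×0.6×345×6×430 = 534.1 kN; rupture φR_n = 0.75×0.6×450×6×430 = 522.5 kN; take 522.5 kN (rupture).
Tension yield (gross): A_g = 173×6 = 1038 mm². φR_n = 0.90 × 345 × 1038 = 322.3 kN.
Governing: min(804.4, 522.5, 322.3) = 322.3 kN → gross-section yield.

322.3 kN (gross-section yield governs)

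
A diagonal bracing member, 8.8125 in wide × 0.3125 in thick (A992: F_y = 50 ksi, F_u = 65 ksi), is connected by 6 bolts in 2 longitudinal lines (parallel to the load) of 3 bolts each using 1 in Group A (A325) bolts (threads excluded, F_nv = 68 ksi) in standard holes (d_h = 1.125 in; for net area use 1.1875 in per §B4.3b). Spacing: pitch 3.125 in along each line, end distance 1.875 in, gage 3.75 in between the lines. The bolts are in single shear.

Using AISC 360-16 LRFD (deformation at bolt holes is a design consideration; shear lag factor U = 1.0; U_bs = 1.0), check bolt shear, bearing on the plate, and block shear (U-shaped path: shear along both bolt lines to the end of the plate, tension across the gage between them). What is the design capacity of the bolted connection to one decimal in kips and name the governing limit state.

Bolt shear: A_b = π(1)²/4 = 0.7854 in². φR_n = 0.75 × 68 × 0.7854 × 6 × 1 = 240.3 kips.
Bearing (0.3125 in plate, F_u = 65 ksi): end bolts L_c = 1.875 − 1.125/2 = 1.3125, R_n = min(1.2×1.3125×0.3125×65, 2.4×1×0.3125×65) = 31.992 kips/bolt; interior L_c = 3.125 − 1.125 = 2, R_n = 48.75 kips/bolt. φR_n = 0.75 × (2×31.992 + 4×48.75) = 194.2 kips.
Block shear: shear path 2×[1.875+2×3.125] = 2×8.125 in, A_gv = 5.0781, A_nv = 2×(8.125 − 2.5×1.1875)×0.3125 = 3.2227 in²; tension across gage: (3.75 − 1×1.1875)×0.3125 = 0.80078 in². R_n = min(0.6×65×3.2227, 0.6×50×5.0781) + 1.0×65×0.80078 = min(125.69, 152.34) + 52.051 = 177.74 kips. φR_n = 0.75 × 177.74 = 133.3 kips.
Governing: min(240.3, 194.2, 133.3) = 133.3 kips → block shear.

133.3 kips (block shear governs)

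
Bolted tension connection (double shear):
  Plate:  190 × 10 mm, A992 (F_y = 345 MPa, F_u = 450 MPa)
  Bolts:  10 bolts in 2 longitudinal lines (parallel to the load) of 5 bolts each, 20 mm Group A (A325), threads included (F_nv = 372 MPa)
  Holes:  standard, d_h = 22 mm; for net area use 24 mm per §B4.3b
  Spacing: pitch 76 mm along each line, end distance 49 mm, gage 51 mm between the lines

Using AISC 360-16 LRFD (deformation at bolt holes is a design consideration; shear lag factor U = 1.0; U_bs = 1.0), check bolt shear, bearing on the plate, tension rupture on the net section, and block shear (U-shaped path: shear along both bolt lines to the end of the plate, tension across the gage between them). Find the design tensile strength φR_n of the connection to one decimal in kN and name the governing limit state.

479.3 kN (net-section rupture governs)

Bolt shear: A_b = π(20)²/4 = 314.16 mm². φR_n = 0.75 × 372 × 314.16 × 10 × 2 = 1753.0 kN.
Bearing (10 mm plate, F_u = 450 MPa): end bolts L_c = 49 − 22/2 = 38, R_n = min(1.2×38×10×450, 2.4×20×10×450) = 205.2 kN/bolt; interior L_c = 76 − 22 = 54, R_n = 216 kN/bolt. φR_n = 0.75 × (2×205.2 + 8×216) = 1603.8 kN.
Tension rupture (net): A_n = (190 − 2×24)×10 = 1420 mm² (U = 1.0, A_e = A_n). φR_n = 0.75 × 450 × 1420 = 479.3 kN.
Block shear: shear path 2×[49+4×76] = 2×353 mm, A_gv = 7060, A_nv = 2×(353 − 4.5×24)×10 = 4900 mm²; tension across gage: (51 − 1×24)×10 = 270 mm². R_n = min(0.6×450×4900, 0.6×345×7060) + 1.0×450×270 = min(1323, 1461.4) + 121.5 = 1444.5 kN. φR_n = 0.75 × 1444.5 = 1083.4 kN.
Governing: min(1753.0, 1603.8, 479.3, 1083.4) = 479.3 kN → net-section rupture.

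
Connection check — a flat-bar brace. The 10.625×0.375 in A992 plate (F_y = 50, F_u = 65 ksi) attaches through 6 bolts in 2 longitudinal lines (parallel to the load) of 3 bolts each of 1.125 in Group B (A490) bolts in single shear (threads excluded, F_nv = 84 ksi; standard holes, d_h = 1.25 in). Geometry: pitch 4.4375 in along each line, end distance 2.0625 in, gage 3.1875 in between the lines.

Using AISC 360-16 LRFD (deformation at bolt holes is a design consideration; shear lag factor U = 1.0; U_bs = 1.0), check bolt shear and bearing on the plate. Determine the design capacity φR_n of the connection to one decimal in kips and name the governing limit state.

260.5 kips (bearing governs)

Bolt shear: A_b = π(1.125)²/4 = 0.99402 in². φR_n = 0.75 × 84 × 0.99402 × 6 × 1 = 375.7 kips.
Bearing (0.375 in plate, F_u = 65 ksi): end bolts L_c = 2.0625 − 1.25/2 = 1.4375, R_n = min(1.2×1.4375×0.375×65, 2.4×1.125×0.375×65) = 42.047 kips/bolt; interior L_c = 4.4375 − 1.25 = 3.1875, R_n = 65.813 kips/bolt. φR_n = 0.75 × (2×42.047 + 4×65.813) = 260.5 kips.
Governing: min(375.7, 260.5) = 260.5 kips → bearing.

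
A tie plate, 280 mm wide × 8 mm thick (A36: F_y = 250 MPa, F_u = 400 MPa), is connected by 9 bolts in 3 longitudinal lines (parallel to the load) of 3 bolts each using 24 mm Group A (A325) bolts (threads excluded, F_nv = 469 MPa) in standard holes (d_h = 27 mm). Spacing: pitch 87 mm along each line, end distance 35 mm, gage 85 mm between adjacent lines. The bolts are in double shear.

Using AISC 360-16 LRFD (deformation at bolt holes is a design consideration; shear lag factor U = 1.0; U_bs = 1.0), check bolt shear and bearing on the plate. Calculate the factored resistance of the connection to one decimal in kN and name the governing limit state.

Bolt shear: A_b = π(24)²/4 = 452.39 mm². φR_n = 0.75 × 469 × 452.39 × 9 × 2 = 2864.3 kN.
Bearing (8 mm plate, F_u = 400 MPa): end bolts L_c = 35 − 27/2 = 21.5, R_n = min(1.2×21.5×8×400, 2.4×24×8×400) = 82.56 kN/bolt; interior L_c = 87 − 27 = 60, R_n = 184.32 kN/bolt. φR_n = 0.75 × (3×82.56 + 6×184.32) = 1015.2 kN.
Governing: min(2864.3, 1015.2) = 1015.2 kN → bearing.

1015.2 kN (bearing governs)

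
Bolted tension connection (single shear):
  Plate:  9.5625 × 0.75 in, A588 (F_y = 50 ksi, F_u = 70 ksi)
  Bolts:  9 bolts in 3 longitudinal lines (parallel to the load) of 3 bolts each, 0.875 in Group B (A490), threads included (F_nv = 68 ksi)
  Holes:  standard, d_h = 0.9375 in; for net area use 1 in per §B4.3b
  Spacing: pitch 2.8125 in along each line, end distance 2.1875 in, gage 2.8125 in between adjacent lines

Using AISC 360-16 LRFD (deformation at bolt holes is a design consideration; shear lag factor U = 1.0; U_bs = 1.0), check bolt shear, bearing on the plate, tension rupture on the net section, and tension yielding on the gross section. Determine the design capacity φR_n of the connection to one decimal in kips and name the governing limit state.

Bolt shear: A_b = π(0.875)²/4 = 0.60132 in². φR_n = 0.75 × 68 × 0.60132 × 9 × 1 = 276.0 kips.
Bearing (0.75 in plate, F_u = 70 ksi): end bolts L_c = 2.1875 − 0.9375/2 = 1.71875, R_n = min(1.2×1.71875×0.75×70, 2.4×0.875×0.75×70) = 108.28 kips/bolt; interior L_c = 2.8125 − 0.9375 = 1.875, R_n = 110.25 kips/bolt. φR_n = 0.75 × (3×108.28 + 6×110.25) = 739.8 kips.
Tension rupture (net): A_n = (9.5625 − 3×1)×0.75 = 4.9219 in² (U = 1.0, A_e = A_n). φR_n = 0.75 × 70 × 4.9219 = 258.4 kips.
Tension yield (gross): A_g = 9.5625×0.75 = 7.1719 in². φR_n = 0.90 × 50 × 7.1719 = 322.7 kips.
Governing: min(276.0, 739.8, 258.4, 322.7) = 258.4 kips → net-section rupture.

258.4 kips (net-section rupture governs)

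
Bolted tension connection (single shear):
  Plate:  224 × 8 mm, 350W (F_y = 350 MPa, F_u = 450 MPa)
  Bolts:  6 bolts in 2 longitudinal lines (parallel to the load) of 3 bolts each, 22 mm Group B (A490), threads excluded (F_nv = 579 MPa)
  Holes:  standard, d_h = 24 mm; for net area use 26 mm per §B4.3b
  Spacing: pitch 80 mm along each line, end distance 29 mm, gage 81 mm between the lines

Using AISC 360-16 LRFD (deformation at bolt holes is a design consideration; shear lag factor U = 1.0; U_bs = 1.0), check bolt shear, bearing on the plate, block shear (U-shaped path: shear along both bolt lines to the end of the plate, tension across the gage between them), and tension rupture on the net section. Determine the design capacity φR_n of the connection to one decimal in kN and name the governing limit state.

464.4 kN (net-section rupture governs)

Bolt shear: A_b = π(22)²/4 = 380.13 mm². φR_n = 0.75 × 579 × 380.13 × 6 × 1 = 990.4 kN.
Bearing (8 mm plate, F_u = 450 MPa): end bolts L_c = 29 − 24/2 = 17, R_n = min(1.2×17×8×450, 2.4×22×8×450) = 73.44 kN/bolt; interior L_c = 80 − 24 = 56, R_n = 190.08 kN/bolt. φR_n = 0.75 × (2×73.44 + 4×190.08) = 680.4 kN.
Block shear: shear path 2×[29+2×80] = 2×189 mm, A_gv = 3024, A_nv = 2×(189 − 2.5×26)×8 = 1984 mm²; tension across gage: (81 − 1×26)×8 = 440 mm². R_n = min(0.6×450×1984, 0.6×350×3024) + 1.0×450×440 = min(535.68, 635.04) + 198 = 733.68 kN. φR_n = 0.75 × 733.68 = 550.3 kN.
Tension rupture (net): A_n = (224 − 2×26)×8 = 1376 mm² (U = 1.0, A_e = A_n). φR_n = 0.75 × 450 × 1376 = 464.4 kN.
Governing: min(990.4, 680.4, 550.3, 464.4) = 464.4 kN → net-section rupture.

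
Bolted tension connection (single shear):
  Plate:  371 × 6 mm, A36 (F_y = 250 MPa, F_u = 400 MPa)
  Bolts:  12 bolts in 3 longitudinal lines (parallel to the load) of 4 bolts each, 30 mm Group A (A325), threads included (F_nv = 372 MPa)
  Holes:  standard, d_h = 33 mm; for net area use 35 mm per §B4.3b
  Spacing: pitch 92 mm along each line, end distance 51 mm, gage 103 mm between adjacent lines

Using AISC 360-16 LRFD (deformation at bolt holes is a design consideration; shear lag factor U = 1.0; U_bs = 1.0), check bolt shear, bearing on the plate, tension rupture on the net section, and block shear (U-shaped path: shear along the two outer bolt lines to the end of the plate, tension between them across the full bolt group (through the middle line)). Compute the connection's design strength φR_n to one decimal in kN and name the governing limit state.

Bolt shear: A_b = π(30)²/4 = 706.86 mm². φR_n = 0.75 × 372 × 706.86 × 12 × 1 = 2366.6 kN.
Bearing (6 mm plate, F_u = 400 MPa): end bolts L_c = 51 − 33/2 = 34.5, R_n = min(1.2×34.5×6×400, 2.4×30×6×400) = 99.36 kN/bolt; interior L_c = 92 − 33 = 59, R_n = 169.92 kN/bolt. φR_n = 0.75 × (3×99.36 + 9×169.92) = 1370.5 kN.
Tension rupture (net): A_n = (371 − 3×35)×6 = 1596 mm² (U = 1.0, A_e = A_n). φR_n = 0.75 × 400 × 1596 = 478.8 kN.
Block shear: shear path 2×[51+3×92] = 2×327 mm, A_gv = 3924, A_nv = 2×(327 − 3.5×35)×6 = 2454 mm²; tension across gage: (206 − 2×35)×6 = 816 mm². R_n = min(0.6×400×2454, 0.6×250×3924) + 1.0×400×816 = min(588.96, 588.6) + 326.4 = 915 kN. φR_n = 0.75 × 915 = 686.3 kN.
Governing: min(2366.6, 1370.5, 478.8, 686.3) = 478.8 kN → net-section rupture.

478.8 kN (net-section rupture governs)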